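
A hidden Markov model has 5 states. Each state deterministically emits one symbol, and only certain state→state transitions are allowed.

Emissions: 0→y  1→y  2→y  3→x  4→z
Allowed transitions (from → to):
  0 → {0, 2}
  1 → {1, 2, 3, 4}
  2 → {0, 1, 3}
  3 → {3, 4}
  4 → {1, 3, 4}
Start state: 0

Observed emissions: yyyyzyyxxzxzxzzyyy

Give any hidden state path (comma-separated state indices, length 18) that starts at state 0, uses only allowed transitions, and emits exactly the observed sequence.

  t0 'y' -> {0,1,2}, take 0 (start)
  t1 'y' -> {0,1,2}, take 0 (0->0 ok)
  t2 'y' -> {0,1,2}, take 2 (0->2 ok)
  t3 'y' -> {0,1,2}, take 1 (2->1 ok)
  t4 'z' -> {4}, take 4 (1->4 ok)
  t5 'y' -> {0,1,2}, take 1 (4->1 ok)
  t6 'y' -> {0,1,2}, take 2 (1->2 ok)
  t7 'x' -> {3}, take 3 (2->3 ok)
  t8 'x' -> {3}, take 3 (3->3 ok)
  t9 'z' -> {4}, take 4 (3->4 ok)
  t10 'x' -> {3}, take 3 (4->3 ok)
  t11 'z' -> {4}, take 4 (3->4 ok)
  t12 'x' -> {3}, take 3 (4->3 ok)
  t13 'z' -> {4}, take 4 (3->4 ok)
  t14 'z' -> {4}, take 4 (4->4 ok)
  t15 'y' -> {0,1,2}, take 1 (4->1 ok)
  t16 'y' -> {0,1,2}, take 2 (1->2 ok)
  t17 'y' -> {0,1,2}, take 1 (2->1 ok)

0,0,2,1,4,1,2,3,3,4,3,4,3,4,4,1,2,1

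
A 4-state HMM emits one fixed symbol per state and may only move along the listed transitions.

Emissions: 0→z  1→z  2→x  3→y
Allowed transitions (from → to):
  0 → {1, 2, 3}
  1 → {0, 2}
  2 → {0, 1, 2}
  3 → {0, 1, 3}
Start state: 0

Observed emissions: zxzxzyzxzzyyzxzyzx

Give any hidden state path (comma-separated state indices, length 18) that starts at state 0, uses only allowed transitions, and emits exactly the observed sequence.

  pos 0: z in {0,1}, choose 0; start
  pos 1: x in {2}, choose 2; 0->2 ok
  pos 2: z in {0,1}, choose 1; 2->1 ok
  pos 3: x in {2}, choose 2; 1->2 ok
  pos 4: z in {0,1}, choose 0; 2->0 ok
  pos 5: y in {3}, choose 3; 0->3 ok
  pos 6: z in {0,1}, choose 0; 3->0 ok
  pos 7: x in {2}, choose 2; 0->2 ok
  pos 8: z in {0,1}, choose 1; 2->1 ok
  pos 9: z in {0,1}, choose 0; 1->0 ok
  pos 10: y in {3}, choose 3; 0->3 ok
  pos 11: y in {3}, choose 3; 3->3 ok
  pos 12: z in {0,1}, choose 1; 3->1 ok
  pos 13: x in {2}, choose 2; 1->2 ok
  pos 14: z in {0,1}, choose 0; 2->0 ok
  pos 15: y in {3}, choose 3; 0->3 ok
  pos 16: z in {0,1}, choose 0; 3->0 ok
  pos 17: x in {2}, choose 2; 0->2 ok

0,2,1,2,0,3,0,2,1,0,3,3,1,2,0,3,0,2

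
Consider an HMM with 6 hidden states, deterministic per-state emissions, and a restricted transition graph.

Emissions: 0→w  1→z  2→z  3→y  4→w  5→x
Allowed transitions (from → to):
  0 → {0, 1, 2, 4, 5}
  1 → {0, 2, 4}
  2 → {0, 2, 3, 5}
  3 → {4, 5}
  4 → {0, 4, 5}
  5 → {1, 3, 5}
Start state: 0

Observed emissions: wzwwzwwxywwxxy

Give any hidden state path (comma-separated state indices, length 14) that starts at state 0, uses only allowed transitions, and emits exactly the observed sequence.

  pos 0: w in {0,4}, choose 0; start
  pos 1: z in {1,2}, choose 1; 0->1 ok
  pos 2: w in {0,4}, choose 0; 1->0 ok
  pos 3: w in {0,4}, choose 0; 0->0 ok
  pos 4: z in {1,2}, choose 2; 0->2 ok
  pos 5: w in {0,4}, choose 0; 2->0 ok
  pos 6: w in {0,4}, choose 0; 0->0 ok
  pos 7: x in {5}, choose 5; 0->5 ok
  pos 8: y in {3}, choose 3; 5->3 ok
  pos 9: w in {0,4}, choose 4; 3->4 ok
  pos 10: w in {0,4}, choose 4; 4->4 ok
  pos 11: x in {5}, choose 5; 4->5 ok
  pos 12: x in {5}, choose 5; 5->5 ok
  pos 13: y in {3}, choose 3; 5->3 ok

0,1,0,0,2,0,0,5,3,4,4,5,5,3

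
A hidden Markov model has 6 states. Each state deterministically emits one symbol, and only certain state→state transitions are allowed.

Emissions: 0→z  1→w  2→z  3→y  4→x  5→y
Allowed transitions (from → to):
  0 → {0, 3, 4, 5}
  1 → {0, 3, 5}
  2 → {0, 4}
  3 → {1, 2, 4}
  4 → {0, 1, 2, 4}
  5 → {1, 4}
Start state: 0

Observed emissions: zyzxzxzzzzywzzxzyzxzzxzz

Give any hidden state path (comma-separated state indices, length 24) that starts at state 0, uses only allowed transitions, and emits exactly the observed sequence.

0,3,2,4,2,4,0,0,0,0,5,1,0,0,4,0,3,2,4,0,0,4,2,0

  [0] z  {0,2}  => 0  start
  [1] y  {3,5}  => 3  0->3 ok
  [2] z  {0,2}  => 2  3->2 ok
  [3] x  {4}  => 4  2->4 ok
  [4] z  {0,2}  => 2  4->2 ok
  [5] x  {4}  => 4  2->4 ok
  [6] z  {0,2}  => 0  4->0 ok
  [7] z  {0,2}  => 0  0->0 ok
  [8] z  {0,2}  => 0  0->0 ok
  [9] z  {0,2}  => 0  0->0 ok
  [10] y  {3,5}  => 5  0->5 ok
  [11] w  {1}  => 1  5->1 ok
  [12] z  {0,2}  => 0  1->0 ok
  [13] z  {0,2}  => 0  0->0 ok
  [14] x  {4}  => 4  0->4 ok
  [15] z  {0,2}  => 0  4->0 ok
  [16] y  {3,5}  => 3  0->3 ok
  [17] z  {0,2}  => 2  3->2 ok
  [18] x  {4}  => 4  2->4 ok
  [19] z  {0,2}  => 0  4->0 ok
  [20] z  {0,2}  => 0  0->0 ok
  [21] x  {4}  => 4  0->4 ok
  [22] z  {0,2}  => 2  4->2 ok
  [23] z  {0,2}  => 0  2->0 ok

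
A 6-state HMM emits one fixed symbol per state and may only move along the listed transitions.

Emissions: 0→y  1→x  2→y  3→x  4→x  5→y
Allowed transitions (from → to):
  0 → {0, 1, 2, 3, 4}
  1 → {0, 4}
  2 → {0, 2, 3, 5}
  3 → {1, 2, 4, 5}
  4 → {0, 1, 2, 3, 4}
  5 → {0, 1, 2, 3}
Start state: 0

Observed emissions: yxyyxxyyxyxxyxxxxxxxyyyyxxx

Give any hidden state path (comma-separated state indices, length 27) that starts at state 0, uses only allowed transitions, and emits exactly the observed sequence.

0,3,5,0,1,4,2,0,4,2,3,4,2,3,1,4,3,1,4,4,2,2,2,0,4,4,3

  t0 'y' -> {0,2,5}, take 0 (start)
  t1 'x' -> {1,3,4}, take 3 (0->3 ok)
  t2 'y' -> {0,2,5}, take 5 (3->5 ok)
  t3 'y' -> {0,2,5}, take 0 (5->0 ok)
  t4 'x' -> {1,3,4}, take 1 (0->1 ok)
  t5 'x' -> {1,3,4}, take 4 (1->4 ok)
  t6 'y' -> {0,2,5}, take 2 (4->2 ok)
  t7 'y' -> {0,2,5}, take 0 (2->0 ok)
  t8 'x' -> {1,3,4}, take 4 (0->4 ok)
  t9 'y' -> {0,2,5}, take 2 (4->2 ok)
  t10 'x' -> {1,3,4}, take 3 (2->3 ok)
  t11 'x' -> {1,3,4}, take 4 (3->4 ok)
  t12 'y' -> {0,2,5}, take 2 (4->2 ok)
  t13 'x' -> {1,3,4}, take 3 (2->3 ok)
  t14 'x' -> {1,3,4}, take 1 (3->1 ok)
  t15 'x' -> {1,3,4}, take 4 (1->4 ok)
  t16 'x' -> {1,3,4}, take 3 (4->3 ok)
  t17 'x' -> {1,3,4}, take 1 (3->1 ok)
  t18 'x' -> {1,3,4}, take 4 (1->4 ok)
  t19 'x' -> {1,3,4}, take 4 (4->4 ok)
  t20 'y' -> {0,2,5}, take 2 (4->2 ok)
  t21 'y' -> {0,2,5}, take 2 (2->2 ok)
  t22 'y' -> {0,2,5}, take 2 (2->2 ok)
  t23 'y' -> {0,2,5}, take 0 (2->0 ok)
  t24 'x' -> {1,3,4}, take 4 (0->4 ok)
  t25 'x' -> {1,3,4}, take 4 (4->4 ok)
  t26 'x' -> {1,3,4}, take 3 (4->3 ok)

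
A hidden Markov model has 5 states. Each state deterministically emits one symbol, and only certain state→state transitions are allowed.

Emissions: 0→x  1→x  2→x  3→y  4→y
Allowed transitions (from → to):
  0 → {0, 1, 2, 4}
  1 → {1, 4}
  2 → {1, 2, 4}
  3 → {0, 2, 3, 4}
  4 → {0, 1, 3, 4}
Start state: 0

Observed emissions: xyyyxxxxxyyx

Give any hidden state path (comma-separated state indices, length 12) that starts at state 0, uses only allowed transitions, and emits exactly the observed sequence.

  [0] x  {0,1,2}  => 0  start
  [1] y  {3,4}  => 4  0->4 ok
  [2] y  {3,4}  => 4  4->4 ok
  [3] y  {3,4}  => 3  4->3 ok
  [4] x  {0,1,2}  => 2  3->2 ok
  [5] x  {0,1,2}  => 2  2->2 ok
  [6] x  {0,1,2}  => 1  2->1 ok
  [7] x  {0,1,2}  => 1  1->1 ok
  [8] x  {0,1,2}  => 1  1->1 ok
  [9] y  {3,4}  => 4  1->4 ok
  [10] y  {3,4}  => 4  4->4 ok
  [11] x  {0,1,2}  => 0  4->0 ok

0,4,4,3,2,2,1,1,1,4,4,0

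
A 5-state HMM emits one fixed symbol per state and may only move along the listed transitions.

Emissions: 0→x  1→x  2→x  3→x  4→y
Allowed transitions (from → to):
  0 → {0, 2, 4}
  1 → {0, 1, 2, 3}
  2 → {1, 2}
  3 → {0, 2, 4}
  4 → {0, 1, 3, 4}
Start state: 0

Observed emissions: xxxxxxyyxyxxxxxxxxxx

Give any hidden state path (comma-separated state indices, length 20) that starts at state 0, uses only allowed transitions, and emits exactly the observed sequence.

  t0 'x' -> {0,1,2,3}, take 0 (start)
  t1 'x' -> {0,1,2,3}, take 2 (0->2 ok)
  t2 'x' -> {0,1,2,3}, take 1 (2->1 ok)
  t3 'x' -> {0,1,2,3}, take 1 (1->1 ok)
  t4 'x' -> {0,1,2,3}, take 0 (1->0 ok)
  t5 'x' -> {0,1,2,3}, take 0 (0->0 ok)
  t6 'y' -> {4}, take 4 (0->4 ok)
  t7 'y' -> {4}, take 4 (4->4 ok)
  t8 'x' -> {0,1,2,3}, take 0 (4->0 ok)
  t9 'y' -> {4}, take 4 (0->4 ok)
  t10 'x' -> {0,1,2,3}, take 1 (4->1 ok)
  t11 'x' -> {0,1,2,3}, take 2 (1->2 ok)
  t12 'x' -> {0,1,2,3}, take 2 (2->2 ok)
  t13 'x' -> {0,1,2,3}, take 1 (2->1 ok)
  t14 'x' -> {0,1,2,3}, take 1 (1->1 ok)
  t15 'x' -> {0,1,2,3}, take 2 (1->2 ok)
  t16 'x' -> {0,1,2,3}, take 2 (2->2 ok)
  t17 'x' -> {0,1,2,3}, take 1 (2->1 ok)
  t18 'x' -> {0,1,2,3}, take 1 (1->1 ok)
  t19 'x' -> {0,1,2,3}, take 0 (1->0 ok)

0,2,1,1,0,0,4,4,0,4,1,2,2,1,1,2,2,1,1,0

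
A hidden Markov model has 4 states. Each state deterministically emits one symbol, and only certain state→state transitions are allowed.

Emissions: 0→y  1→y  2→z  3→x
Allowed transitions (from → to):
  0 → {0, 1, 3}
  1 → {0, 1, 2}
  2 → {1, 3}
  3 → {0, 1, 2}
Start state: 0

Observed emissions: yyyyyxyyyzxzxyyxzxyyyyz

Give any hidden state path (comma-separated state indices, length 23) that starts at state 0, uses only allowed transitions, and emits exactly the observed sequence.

  [0] y  {0,1}  => 0  start
  [1] y  {0,1}  => 1  0->1 ok
  [2] y  {0,1}  => 0  1->0 ok
  [3] y  {0,1}  => 0  0->0 ok
  [4] y  {0,1}  => 0  0->0 ok
  [5] x  {3}  => 3  0->3 ok
  [6] y  {0,1}  => 1  3->1 ok
  [7] y  {0,1}  => 0  1->0 ok
  [8] y  {0,1}  => 1  0->1 ok
  [9] z  {2}  => 2  1->2 ok
  [10] x  {3}  => 3  2->3 ok
  [11] z  {2}  => 2  3->2 ok
  [12] x  {3}  => 3  2->3 ok
  [13] y  {0,1}  => 1  3->1 ok
  [14] y  {0,1}  => 0  1->0 ok
  [15] x  {3}  => 3  0->3 ok
  [16] z  {2}  => 2  3->2 ok
  [17] x  {3}  => 3  2->3 ok
  [18] y  {0,1}  => 0  3->0 ok
  [19] y  {0,1}  => 1  0->1 ok
  [20] y  {0,1}  => 1  1->1 ok
  [21] y  {0,1}  => 1  1->1 ok
  [22] z  {2}  => 2  1->2 ok

0,1,0,0,0,3,1,0,1,2,3,2,3,1,0,3,2,3,0,1,1,1,2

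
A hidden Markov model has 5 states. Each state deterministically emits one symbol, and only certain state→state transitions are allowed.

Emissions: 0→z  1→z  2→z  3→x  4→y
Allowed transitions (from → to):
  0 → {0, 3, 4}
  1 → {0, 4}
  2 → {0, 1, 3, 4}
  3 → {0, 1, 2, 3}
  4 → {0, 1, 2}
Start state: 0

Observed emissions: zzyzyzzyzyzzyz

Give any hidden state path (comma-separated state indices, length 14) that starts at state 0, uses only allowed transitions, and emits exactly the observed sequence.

0,0,4,0,4,1,0,4,1,4,2,1,4,0

  pos 0: z in {0,1,2}, choose 0; start
  pos 1: z in {0,1,2}, choose 0; 0->0 ok
  pos 2: y in {4}, choose 4; 0->4 ok
  pos 3: z in {0,1,2}, choose 0; 4->0 ok
  pos 4: y in {4}, choose 4; 0->4 ok
  pos 5: z in {0,1,2}, choose 1; 4->1 ok
  pos 6: z in {0,1,2}, choose 0; 1->0 ok
  pos 7: y in {4}, choose 4; 0->4 ok
  pos 8: z in {0,1,2}, choose 1; 4->1 ok
  pos 9: y in {4}, choose 4; 1->4 ok
  pos 10: z in {0,1,2}, choose 2; 4->2 ok
  pos 11: z in {0,1,2}, choose 1; 2->1 ok
  pos 12: y in {4}, choose 4; 1->4 ok
  pos 13: z in {0,1,2}, choose 0; 4->0 ok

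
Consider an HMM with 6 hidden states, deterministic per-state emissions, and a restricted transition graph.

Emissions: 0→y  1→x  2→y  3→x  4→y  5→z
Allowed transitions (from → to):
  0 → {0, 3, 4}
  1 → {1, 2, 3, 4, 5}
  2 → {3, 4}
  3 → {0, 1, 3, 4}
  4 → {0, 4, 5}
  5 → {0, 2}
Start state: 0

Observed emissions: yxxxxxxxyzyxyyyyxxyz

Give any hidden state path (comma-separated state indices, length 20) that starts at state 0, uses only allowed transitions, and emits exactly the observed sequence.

0,3,3,3,3,1,3,3,4,5,0,3,0,4,0,0,3,3,4,5

  0: obs=y cand={0,2,4} pick 0 [start]
  1: obs=x cand={1,3} pick 3 [0->3 ok]
  2: obs=x cand={1,3} pick 3 [3->3 ok]
  3: obs=x cand={1,3} pick 3 [3->3 ok]
  4: obs=x cand={1,3} pick 3 [3->3 ok]
  5: obs=x cand={1,3} pick 1 [3->1 ok]
  6: obs=x cand={1,3} pick 3 [1->3 ok]
  7: obs=x cand={1,3} pick 3 [3->3 ok]
  8: obs=y cand={0,2,4} pick 4 [3->4 ok]
  9: obs=z cand={5} pick 5 [4->5 ok]
  10: obs=y cand={0,2,4} pick 0 [5->0 ok]
  11: obs=x cand={1,3} pick 3 [0->3 ok]
  12: obs=y cand={0,2,4} pick 0 [3->0 ok]
  13: obs=y cand={0,2,4} pick 4 [0->4 ok]
  14: obs=y cand={0,2,4} pick 0 [4->0 ok]
  15: obs=y cand={0,2,4} pick 0 [0->0 ok]
  16: obs=x cand={1,3} pick 3 [0->3 ok]
  17: obs=x cand={1,3} pick 3 [3->3 ok]
  18: obs=y cand={0,2,4} pick 4 [3->4 ok]
  19: obs=z cand={5} pick 5 [4->5 ok]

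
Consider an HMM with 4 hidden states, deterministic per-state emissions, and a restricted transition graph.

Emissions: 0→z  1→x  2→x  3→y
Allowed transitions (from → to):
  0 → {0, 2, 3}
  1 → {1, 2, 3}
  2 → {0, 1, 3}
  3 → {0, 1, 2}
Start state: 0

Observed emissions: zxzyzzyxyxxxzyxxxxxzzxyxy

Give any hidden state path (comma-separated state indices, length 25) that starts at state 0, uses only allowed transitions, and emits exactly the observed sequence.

  [0] z  {0}  => 0  start
  [1] x  {1,2}  => 2  0->2 ok
  [2] z  {0}  => 0  2->0 ok
  [3] y  {3}  => 3  0->3 ok
  [4] z  {0}  => 0  3->0 ok
  [5] z  {0}  => 0  0->0 ok
  [6] y  {3}  => 3  0->3 ok
  [7] x  {1,2}  => 2  3->2 ok
  [8] y  {3}  => 3  2->3 ok
  [9] x  {1,2}  => 1  3->1 ok
  [10] x  {1,2}  => 1  1->1 ok
  [11] x  {1,2}  => 2  1->2 ok
  [12] z  {0}  => 0  2->0 ok
  [13] y  {3}  => 3  0->3 ok
  [14] x  {1,2}  => 2  3->2 ok
  [15] x  {1,2}  => 1  2->1 ok
  [16] x  {1,2}  => 2  1->2 ok
  [17] x  {1,2}  => 1  2->1 ok
  [18] x  {1,2}  => 2  1->2 ok
  [19] z  {0}  => 0  2->0 ok
  [20] z  {0}  => 0  0->0 ok
  [21] x  {1,2}  => 2  0->2 ok
  [22] y  {3}  => 3  2->3 ok
  [23] x  {1,2}  => 2  3->2 ok
  [24] y  {3}  => 3  2->3 ok

0,2,0,3,0,0,3,2,3,1,1,2,0,3,2,1,2,1,2,0,0,2,3,2,3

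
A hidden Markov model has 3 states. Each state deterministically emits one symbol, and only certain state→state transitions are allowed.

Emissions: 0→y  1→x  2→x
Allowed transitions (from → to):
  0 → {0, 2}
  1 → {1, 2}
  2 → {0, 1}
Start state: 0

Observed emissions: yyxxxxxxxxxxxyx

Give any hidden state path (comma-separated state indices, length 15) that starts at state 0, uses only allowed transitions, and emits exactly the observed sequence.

0,0,2,1,1,2,1,1,2,1,2,1,2,0,2

  [0] y  {0}  => 0  start
  [1] y  {0}  => 0  0->0 ok
  [2] x  {1,2}  => 2  0->2 ok
  [3] x  {1,2}  => 1  2->1 ok
  [4] x  {1,2}  => 1  1->1 ok
  [5] x  {1,2}  => 2  1->2 ok
  [6] x  {1,2}  => 1  2->1 ok
  [7] x  {1,2}  => 1  1->1 ok
  [8] x  {1,2}  => 2  1->2 ok
  [9] x  {1,2}  => 1  2->1 ok
  [10] x  {1,2}  => 2  1->2 ok
  [11] x  {1,2}  => 1  2->1 ok
  [12] x  {1,2}  => 2  1->2 ok
  [13] y  {0}  => 0  2->0 ok
  [14] x  {1,2}  => 2  0->2 ok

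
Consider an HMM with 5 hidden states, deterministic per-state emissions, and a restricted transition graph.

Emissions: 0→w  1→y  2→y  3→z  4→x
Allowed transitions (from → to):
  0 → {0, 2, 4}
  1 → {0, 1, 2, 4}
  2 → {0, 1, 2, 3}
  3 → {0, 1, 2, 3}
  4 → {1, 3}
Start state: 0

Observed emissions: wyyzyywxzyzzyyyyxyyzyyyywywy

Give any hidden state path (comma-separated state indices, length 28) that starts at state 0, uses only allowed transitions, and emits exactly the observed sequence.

0,2,2,3,2,1,0,4,3,2,3,3,1,1,1,1,4,1,2,3,1,1,1,1,0,2,0,2

  t0 'w' -> {0}, take 0 (start)
  t1 'y' -> {1,2}, take 2 (0->2 ok)
  t2 'y' -> {1,2}, take 2 (2->2 ok)
  t3 'z' -> {3}, take 3 (2->3 ok)
  t4 'y' -> {1,2}, take 2 (3->2 ok)
  t5 'y' -> {1,2}, take 1 (2->1 ok)
  t6 'w' -> {0}, take 0 (1->0 ok)
  t7 'x' -> {4}, take 4 (0->4 ok)
  t8 'z' -> {3}, take 3 (4->3 ok)
  t9 'y' -> {1,2}, take 2 (3->2 ok)
  t10 'z' -> {3}, take 3 (2->3 ok)
  t11 'z' -> {3}, take 3 (3->3 ok)
  t12 'y' -> {1,2}, take 1 (3->1 ok)
  t13 'y' -> {1,2}, take 1 (1->1 ok)
  t14 'y' -> {1,2}, take 1 (1->1 ok)
  t15 'y' -> {1,2}, take 1 (1->1 ok)
  t16 'x' -> {4}, take 4 (1->4 ok)
  t17 'y' -> {1,2}, take 1 (4->1 ok)
  t18 'y' -> {1,2}, take 2 (1->2 ok)
  t19 'z' -> {3}, take 3 (2->3 ok)
  t20 'y' -> {1,2}, take 1 (3->1 ok)
  t21 'y' -> {1,2}, take 1 (1->1 ok)
  t22 'y' -> {1,2}, take 1 (1->1 ok)
  t23 'y' -> {1,2}, take 1 (1->1 ok)
  t24 'w' -> {0}, take 0 (1->0 ok)
  t25 'y' -> {1,2}, take 2 (0->2 ok)
  t26 'w' -> {0}, take 0 (2->0 ok)
  t27 'y' -> {1,2}, take 2 (0->2 ok)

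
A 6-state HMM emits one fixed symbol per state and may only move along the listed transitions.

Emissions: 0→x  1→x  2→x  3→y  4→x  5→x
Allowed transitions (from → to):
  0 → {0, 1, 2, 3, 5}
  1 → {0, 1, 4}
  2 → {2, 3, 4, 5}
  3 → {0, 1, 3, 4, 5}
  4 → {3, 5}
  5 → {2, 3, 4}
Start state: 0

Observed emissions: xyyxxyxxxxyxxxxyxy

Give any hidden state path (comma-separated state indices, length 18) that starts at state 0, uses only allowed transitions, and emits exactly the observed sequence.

0,3,3,4,5,3,1,1,1,4,3,0,0,1,0,3,4,3

  t0 'x' -> {0,1,2,4,5}, take 0 (start)
  t1 'y' -> {3}, take 3 (0->3 ok)
  t2 'y' -> {3}, take 3 (3->3 ok)
  t3 'x' -> {0,1,2,4,5}, take 4 (3->4 ok)
  t4 'x' -> {0,1,2,4,5}, take 5 (4->5 ok)
  t5 'y' -> {3}, take 3 (5->3 ok)
  t6 'x' -> {0,1,2,4,5}, take 1 (3->1 ok)
  t7 'x' -> {0,1,2,4,5}, take 1 (1->1 ok)
  t8 'x' -> {0,1,2,4,5}, take 1 (1->1 ok)
  t9 'x' -> {0,1,2,4,5}, take 4 (1->4 ok)
  t10 'y' -> {3}, take 3 (4->3 ok)
  t11 'x' -> {0,1,2,4,5}, take 0 (3->0 ok)
  t12 'x' -> {0,1,2,4,5}, take 0 (0->0 ok)
  t13 'x' -> {0,1,2,4,5}, take 1 (0->1 ok)
  t14 'x' -> {0,1,2,4,5}, take 0 (1->0 ok)
  t15 'y' -> {3}, take 3 (0->3 ok)
  t16 'x' -> {0,1,2,4,5}, take 4 (3->4 ok)
  t17 'y' -> {3}, take 3 (4->3 ok)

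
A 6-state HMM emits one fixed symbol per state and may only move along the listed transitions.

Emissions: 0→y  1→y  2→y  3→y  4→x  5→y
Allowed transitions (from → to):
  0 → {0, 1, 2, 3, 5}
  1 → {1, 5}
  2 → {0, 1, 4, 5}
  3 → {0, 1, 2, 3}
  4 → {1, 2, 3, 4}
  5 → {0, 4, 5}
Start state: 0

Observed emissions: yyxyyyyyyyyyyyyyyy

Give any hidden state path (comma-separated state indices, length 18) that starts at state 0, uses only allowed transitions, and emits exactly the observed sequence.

0,5,4,3,0,0,0,2,0,3,1,5,0,0,1,5,0,3

  pos 0: y in {0,1,2,3,5}, choose 0; start
  pos 1: y in {0,1,2,3,5}, choose 5; 0->5 ok
  pos 2: x in {4}, choose 4; 5->4 ok
  pos 3: y in {0,1,2,3,5}, choose 3; 4->3 ok
  pos 4: y in {0,1,2,3,5}, choose 0; 3->0 ok
  pos 5: y in {0,1,2,3,5}, choose 0; 0->0 ok
  pos 6: y in {0,1,2,3,5}, choose 0; 0->0 ok
  pos 7: y in {0,1,2,3,5}, choose 2; 0->2 ok
  pos 8: y in {0,1,2,3,5}, choose 0; 2->0 ok
  pos 9: y in {0,1,2,3,5}, choose 3; 0->3 ok
  pos 10: y in {0,1,2,3,5}, choose 1; 3->1 ok
  pos 11: y in {0,1,2,3,5}, choose 5; 1->5 ok
  pos 12: y in {0,1,2,3,5}, choose 0; 5->0 ok
  pos 13: y in {0,1,2,3,5}, choose 0; 0->0 ok
  pos 14: y in {0,1,2,3,5}, choose 1; 0->1 ok
  pos 15: y in {0,1,2,3,5}, choose 5; 1->5 ok
  pos 16: y in {0,1,2,3,5}, choose 0; 5->0 ok
  pos 17: y in {0,1,2,3,5}, choose 3; 0->3 ok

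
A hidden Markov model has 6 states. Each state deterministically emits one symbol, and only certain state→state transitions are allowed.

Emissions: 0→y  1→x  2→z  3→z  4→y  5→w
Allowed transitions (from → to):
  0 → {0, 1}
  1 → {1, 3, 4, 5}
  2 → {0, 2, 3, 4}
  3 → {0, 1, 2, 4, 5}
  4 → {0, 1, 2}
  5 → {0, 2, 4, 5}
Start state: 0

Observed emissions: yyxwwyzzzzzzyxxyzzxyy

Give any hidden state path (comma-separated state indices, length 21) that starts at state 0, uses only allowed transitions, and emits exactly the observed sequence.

  pos 0: y in {0,4}, choose 0; start
  pos 1: y in {0,4}, choose 0; 0->0 ok
  pos 2: x in {1}, choose 1; 0->1 ok
  pos 3: w in {5}, choose 5; 1->5 ok
  pos 4: w in {5}, choose 5; 5->5 ok
  pos 5: y in {0,4}, choose 4; 5->4 ok
  pos 6: z in {2,3}, choose 2; 4->2 ok
  pos 7: z in {2,3}, choose 2; 2->2 ok
  pos 8: z in {2,3}, choose 2; 2->2 ok
  pos 9: z in {2,3}, choose 2; 2->2 ok
  pos 10: z in {2,3}, choose 2; 2->2 ok
  pos 11: z in {2,3}, choose 3; 2->3 ok
  pos 12: y in {0,4}, choose 4; 3->4 ok
  pos 13: x in {1}, choose 1; 4->1 ok
  pos 14: x in {1}, choose 1; 1->1 ok
  pos 15: y in {0,4}, choose 4; 1->4 ok
  pos 16: z in {2,3}, choose 2; 4->2 ok
  pos 17: z in {2,3}, choose 3; 2->3 ok
  pos 18: x in {1}, choose 1; 3->1 ok
  pos 19: y in {0,4}, choose 4; 1->4 ok
  pos 20: y in {0,4}, choose 0; 4->0 ok

0,0,1,5,5,4,2,2,2,2,2,3,4,1,1,4,2,3,1,4,0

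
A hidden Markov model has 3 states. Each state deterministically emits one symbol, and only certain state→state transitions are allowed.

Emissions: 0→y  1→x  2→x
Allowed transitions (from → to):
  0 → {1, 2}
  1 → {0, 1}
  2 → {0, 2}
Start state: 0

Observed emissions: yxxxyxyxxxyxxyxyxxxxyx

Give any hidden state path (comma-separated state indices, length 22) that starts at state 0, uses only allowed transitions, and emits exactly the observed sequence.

  0: obs=y cand={0} pick 0 [start]
  1: obs=x cand={1,2} pick 2 [0->2 ok]
  2: obs=x cand={1,2} pick 2 [2->2 ok]
  3: obs=x cand={1,2} pick 2 [2->2 ok]
  4: obs=y cand={0} pick 0 [2->0 ok]
  5: obs=x cand={1,2} pick 1 [0->1 ok]
  6: obs=y cand={0} pick 0 [1->0 ok]
  7: obs=x cand={1,2} pick 1 [0->1 ok]
  8: obs=x cand={1,2} pick 1 [1->1 ok]
  9: obs=x cand={1,2} pick 1 [1->1 ok]
  10: obs=y cand={0} pick 0 [1->0 ok]
  11: obs=x cand={1,2} pick 2 [0->2 ok]
  12: obs=x cand={1,2} pick 2 [2->2 ok]
  13: obs=y cand={0} pick 0 [2->0 ok]
  14: obs=x cand={1,2} pick 2 [0->2 ok]
  15: obs=y cand={0} pick 0 [2->0 ok]
  16: obs=x cand={1,2} pick 1 [0->1 ok]
  17: obs=x cand={1,2} pick 1 [1->1 ok]
  18: obs=x cand={1,2} pick 1 [1->1 ok]
  19: obs=x cand={1,2} pick 1 [1->1 ok]
  20: obs=y cand={0} pick 0 [1->0 ok]
  21: obs=x cand={1,2} pick 1 [0->1 ok]

0,2,2,2,0,1,0,1,1,1,0,2,2,0,2,0,1,1,1,1,0,1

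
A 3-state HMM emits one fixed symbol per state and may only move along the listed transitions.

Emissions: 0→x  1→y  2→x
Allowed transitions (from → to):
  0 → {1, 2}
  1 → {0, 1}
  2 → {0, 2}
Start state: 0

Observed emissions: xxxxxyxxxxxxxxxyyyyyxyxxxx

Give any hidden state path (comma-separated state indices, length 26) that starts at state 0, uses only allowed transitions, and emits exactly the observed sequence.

0,2,0,2,0,1,0,2,2,0,2,2,0,2,0,1,1,1,1,1,0,1,0,2,2,0

  0: obs=x cand={0,2} pick 0 [start]
  1: obs=x cand={0,2} pick 2 [0->2 ok]
  2: obs=x cand={0,2} pick 0 [2->0 ok]
  3: obs=x cand={0,2} pick 2 [0->2 ok]
  4: obs=x cand={0,2} pick 0 [2->0 ok]
  5: obs=y cand={1} pick 1 [0->1 ok]
  6: obs=x cand={0,2} pick 0 [1->0 ok]
  7: obs=x cand={0,2} pick 2 [0->2 ok]
  8: obs=x cand={0,2} pick 2 [2->2 ok]
  9: obs=x cand={0,2} pick 0 [2->0 ok]
  10: obs=x cand={0,2} pick 2 [0->2 ok]
  11: obs=x cand={0,2} pick 2 [2->2 ok]
  12: obs=x cand={0,2} pick 0 [2->0 ok]
  13: obs=x cand={0,2} pick 2 [0->2 ok]
  14: obs=x cand={0,2} pick 0 [2->0 ok]
  15: obs=y cand={1} pick 1 [0->1 ok]
  16: obs=y cand={1} pick 1 [1->1 ok]
  17: obs=y cand={1} pick 1 [1->1 ok]
  18: obs=y cand={1} pick 1 [1->1 ok]
  19: obs=y cand={1} pick 1 [1->1 ok]
  20: obs=x cand={0,2} pick 0 [1->0 ok]
  21: obs=y cand={1} pick 1 [0->1 ok]
  22: obs=x cand={0,2} pick 0 [1->0 ok]
  23: obs=x cand={0,2} pick 2 [0->2 ok]
  24: obs=x cand={0,2} pick 2 [2->2 ok]
  25: obs=x cand={0,2} pick 0 [2->0 ok]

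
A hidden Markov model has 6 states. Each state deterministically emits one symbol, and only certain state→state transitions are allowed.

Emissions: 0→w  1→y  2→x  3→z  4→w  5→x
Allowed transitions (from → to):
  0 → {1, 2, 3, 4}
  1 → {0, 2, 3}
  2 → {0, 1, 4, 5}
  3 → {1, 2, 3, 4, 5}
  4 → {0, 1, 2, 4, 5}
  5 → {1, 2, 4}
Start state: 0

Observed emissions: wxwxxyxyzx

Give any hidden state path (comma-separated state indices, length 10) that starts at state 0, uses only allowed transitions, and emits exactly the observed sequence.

  [0] w  {0,4}  => 0  start
  [1] x  {2,5}  => 2  0->2 ok
  [2] w  {0,4}  => 4  2->4 ok
  [3] x  {2,5}  => 5  4->5 ok
  [4] x  {2,5}  => 2  5->2 ok
  [5] y  {1}  => 1  2->1 ok
  [6] x  {2,5}  => 2  1->2 ok
  [7] y  {1}  => 1  2->1 ok
  [8] z  {3}  => 3  1->3 ok
  [9] x  {2,5}  => 2  3->2 ok

0,2,4,5,2,1,2,1,3,2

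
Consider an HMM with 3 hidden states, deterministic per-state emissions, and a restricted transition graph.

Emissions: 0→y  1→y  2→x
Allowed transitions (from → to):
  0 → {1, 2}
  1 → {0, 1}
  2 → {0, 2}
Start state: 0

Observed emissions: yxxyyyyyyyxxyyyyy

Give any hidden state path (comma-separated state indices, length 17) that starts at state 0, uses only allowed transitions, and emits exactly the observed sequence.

0,2,2,0,1,1,0,1,1,0,2,2,0,1,1,1,1

  pos 0: y in {0,1}, choose 0; start
  pos 1: x in {2}, choose 2; 0->2 ok
  pos 2: x in {2}, choose 2; 2->2 ok
  pos 3: y in {0,1}, choose 0; 2->0 ok
  pos 4: y in {0,1}, choose 1; 0->1 ok
  pos 5: y in {0,1}, choose 1; 1->1 ok
  pos 6: y in {0,1}, choose 0; 1->0 ok
  pos 7: y in {0,1}, choose 1; 0->1 ok
  pos 8: y in {0,1}, choose 1; 1->1 ok
  pos 9: y in {0,1}, choose 0; 1->0 ok
  pos 10: x in {2}, choose 2; 0->2 ok
  pos 11: x in {2}, choose 2; 2->2 ok
  pos 12: y in {0,1}, choose 0; 2->0 ok
  pos 13: y in {0,1}, choose 1; 0->1 ok
  pos 14: y in {0,1}, choose 1; 1->1 ok
  pos 15: y in {0,1}, choose 1; 1->1 ok
  pos 16: y in {0,1}, choose 1; 1->1 ok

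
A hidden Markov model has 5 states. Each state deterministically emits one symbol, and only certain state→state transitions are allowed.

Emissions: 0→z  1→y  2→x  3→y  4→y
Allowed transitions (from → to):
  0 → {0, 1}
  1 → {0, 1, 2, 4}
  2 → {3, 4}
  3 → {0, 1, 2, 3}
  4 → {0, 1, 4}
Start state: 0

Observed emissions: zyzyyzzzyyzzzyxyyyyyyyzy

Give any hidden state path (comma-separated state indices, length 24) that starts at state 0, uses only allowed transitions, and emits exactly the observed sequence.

0,1,0,1,1,0,0,0,1,4,0,0,0,1,2,3,1,1,4,1,4,4,0,1

  [0] z  {0}  => 0  start
  [1] y  {1,3,4}  => 1  0->1 ok
  [2] z  {0}  => 0  1->0 ok
  [3] y  {1,3,4}  => 1  0->1 ok
  [4] y  {1,3,4}  => 1  1->1 ok
  [5] z  {0}  => 0  1->0 ok
  [6] z  {0}  => 0  0->0 ok
  [7] z  {0}  => 0  0->0 ok
  [8] y  {1,3,4}  => 1  0->1 ok
  [9] y  {1,3,4}  => 4  1->4 ok
  [10] z  {0}  => 0  4->0 ok
  [11] z  {0}  => 0  0->0 ok
  [12] z  {0}  => 0  0->0 ok
  [13] y  {1,3,4}  => 1  0->1 ok
  [14] x  {2}  => 2  1->2 ok
  [15] y  {1,3,4}  => 3  2->3 ok
  [16] y  {1,3,4}  => 1  3->1 ok
  [17] y  {1,3,4}  => 1  1->1 ok
  [18] y  {1,3,4}  => 4  1->4 ok
  [19] y  {1,3,4}  => 1  4->1 ok
  [20] y  {1,3,4}  => 4  1->4 ok
  [21] y  {1,3,4}  => 4  4->4 ok
  [22] z  {0}  => 0  4->0 ok
  [23] y  {1,3,4}  => 1  0->1 ok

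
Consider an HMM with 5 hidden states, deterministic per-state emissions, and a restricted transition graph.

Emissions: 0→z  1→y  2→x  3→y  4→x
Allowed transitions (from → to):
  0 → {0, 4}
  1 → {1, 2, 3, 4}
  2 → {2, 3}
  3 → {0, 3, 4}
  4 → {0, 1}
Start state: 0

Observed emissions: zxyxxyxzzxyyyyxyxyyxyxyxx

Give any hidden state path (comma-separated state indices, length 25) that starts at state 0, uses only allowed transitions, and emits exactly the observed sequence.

0,4,1,2,2,3,4,0,0,4,1,1,1,1,2,3,4,1,1,2,3,4,1,2,2

  0: obs=z cand={0} pick 0 [start]
  1: obs=x cand={2,4} pick 4 [0->4 ok]
  2: obs=y cand={1,3} pick 1 [4->1 ok]
  3: obs=x cand={2,4} pick 2 [1->2 ok]
  4: obs=x cand={2,4} pick 2 [2->2 ok]
  5: obs=y cand={1,3} pick 3 [2->3 ok]
  6: obs=x cand={2,4} pick 4 [3->4 ok]
  7: obs=z cand={0} pick 0 [4->0 ok]
  8: obs=z cand={0} pick 0 [0->0 ok]
  9: obs=x cand={2,4} pick 4 [0->4 ok]
  10: obs=y cand={1,3} pick 1 [4->1 ok]
  11: obs=y cand={1,3} pick 1 [1->1 ok]
  12: obs=y cand={1,3} pick 1 [1->1 ok]
  13: obs=y cand={1,3} pick 1 [1->1 ok]
  14: obs=x cand={2,4} pick 2 [1->2 ok]
  15: obs=y cand={1,3} pick 3 [2->3 ok]
  16: obs=x cand={2,4} pick 4 [3->4 ok]
  17: obs=y cand={1,3} pick 1 [4->1 ok]
  18: obs=y cand={1,3} pick 1 [1->1 ok]
  19: obs=x cand={2,4} pick 2 [1->2 ok]
  20: obs=y cand={1,3} pick 3 [2->3 ok]
  21: obs=x cand={2,4} pick 4 [3->4 ok]
  22: obs=y cand={1,3} pick 1 [4->1 ok]
  23: obs=x cand={2,4} pick 2 [1->2 ok]
  24: obs=x cand={2,4} pick 2 [2->2 ok]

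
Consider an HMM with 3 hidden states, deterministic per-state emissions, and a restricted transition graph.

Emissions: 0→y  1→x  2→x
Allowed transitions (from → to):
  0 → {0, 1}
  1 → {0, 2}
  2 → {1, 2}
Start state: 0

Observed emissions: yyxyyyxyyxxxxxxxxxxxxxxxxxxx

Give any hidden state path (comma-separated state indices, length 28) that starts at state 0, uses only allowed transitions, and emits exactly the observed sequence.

0,0,1,0,0,0,1,0,0,1,2,2,1,2,2,2,2,2,2,2,1,2,1,2,1,2,1,2

  t0 'y' -> {0}, take 0 (start)
  t1 'y' -> {0}, take 0 (0->0 ok)
  t2 'x' -> {1,2}, take 1 (0->1 ok)
  t3 'y' -> {0}, take 0 (1->0 ok)
  t4 'y' -> {0}, take 0 (0->0 ok)
  t5 'y' -> {0}, take 0 (0->0 ok)
  t6 'x' -> {1,2}, take 1 (0->1 ok)
  t7 'y' -> {0}, take 0 (1->0 ok)
  t8 'y' -> {0}, take 0 (0->0 ok)
  t9 'x' -> {1,2}, take 1 (0->1 ok)
  t10 'x' -> {1,2}, take 2 (1->2 ok)
  t11 'x' -> {1,2}, take 2 (2->2 ok)
  t12 'x' -> {1,2}, take 1 (2->1 ok)
  t13 'x' -> {1,2}, take 2 (1->2 ok)
  t14 'x' -> {1,2}, take 2 (2->2 ok)
  t15 'x' -> {1,2}, take 2 (2->2 ok)
  t16 'x' -> {1,2}, take 2 (2->2 ok)
  t17 'x' -> {1,2}, take 2 (2->2 ok)
  t18 'x' -> {1,2}, take 2 (2->2 ok)
  t19 'x' -> {1,2}, take 2 (2->2 ok)
  t20 'x' -> {1,2}, take 1 (2->1 ok)
  t21 'x' -> {1,2}, take 2 (1->2 ok)
  t22 'x' -> {1,2}, take 1 (2->1 ok)
  t23 'x' -> {1,2}, take 2 (1->2 ok)
  t24 'x' -> {1,2}, take 1 (2->1 ok)
  t25 'x' -> {1,2}, take 2 (1->2 ok)
  t26 'x' -> {1,2}, take 1 (2->1 ok)
  t27 'x' -> {1,2}, take 2 (1->2 ok)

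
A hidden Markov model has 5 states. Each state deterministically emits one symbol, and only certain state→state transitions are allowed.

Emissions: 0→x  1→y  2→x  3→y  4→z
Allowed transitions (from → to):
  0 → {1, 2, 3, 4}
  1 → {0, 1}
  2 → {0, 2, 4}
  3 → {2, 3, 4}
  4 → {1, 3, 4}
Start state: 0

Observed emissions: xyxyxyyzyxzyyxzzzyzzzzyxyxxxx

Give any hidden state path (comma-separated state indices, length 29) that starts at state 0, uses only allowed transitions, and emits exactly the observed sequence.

  t0 'x' -> {0,2}, take 0 (start)
  t1 'y' -> {1,3}, take 1 (0->1 ok)
  t2 'x' -> {0,2}, take 0 (1->0 ok)
  t3 'y' -> {1,3}, take 1 (0->1 ok)
  t4 'x' -> {0,2}, take 0 (1->0 ok)
  t5 'y' -> {1,3}, take 3 (0->3 ok)
  t6 'y' -> {1,3}, take 3 (3->3 ok)
  t7 'z' -> {4}, take 4 (3->4 ok)
  t8 'y' -> {1,3}, take 1 (4->1 ok)
  t9 'x' -> {0,2}, take 0 (1->0 ok)
  t10 'z' -> {4}, take 4 (0->4 ok)
  t11 'y' -> {1,3}, take 1 (4->1 ok)
  t12 'y' -> {1,3}, take 1 (1->1 ok)
  t13 'x' -> {0,2}, take 0 (1->0 ok)
  t14 'z' -> {4}, take 4 (0->4 ok)
  t15 'z' -> {4}, take 4 (4->4 ok)
  t16 'z' -> {4}, take 4 (4->4 ok)
  t17 'y' -> {1,3}, take 3 (4->3 ok)
  t18 'z' -> {4}, take 4 (3->4 ok)
  t19 'z' -> {4}, take 4 (4->4 ok)
  t20 'z' -> {4}, take 4 (4->4 ok)
  t21 'z' -> {4}, take 4 (4->4 ok)
  t22 'y' -> {1,3}, take 1 (4->1 ok)
  t23 'x' -> {0,2}, take 0 (1->0 ok)
  t24 'y' -> {1,3}, take 1 (0->1 ok)
  t25 'x' -> {0,2}, take 0 (1->0 ok)
  t26 'x' -> {0,2}, take 2 (0->2 ok)
  t27 'x' -> {0,2}, take 2 (2->2 ok)
  t28 'x' -> {0,2}, take 2 (2->2 ok)

0,1,0,1,0,3,3,4,1,0,4,1,1,0,4,4,4,3,4,4,4,4,1,0,1,0,2,2,2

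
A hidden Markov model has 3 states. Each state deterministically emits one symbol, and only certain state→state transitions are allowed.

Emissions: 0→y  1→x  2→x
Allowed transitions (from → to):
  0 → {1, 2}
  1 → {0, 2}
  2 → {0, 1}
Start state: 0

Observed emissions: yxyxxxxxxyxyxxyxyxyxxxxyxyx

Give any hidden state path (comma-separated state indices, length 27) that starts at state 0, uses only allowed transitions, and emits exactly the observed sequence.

  [0] y  {0}  => 0  start
  [1] x  {1,2}  => 2  0->2 ok
  [2] y  {0}  => 0  2->0 ok
  [3] x  {1,2}  => 2  0->2 ok
  [4] x  {1,2}  => 1  2->1 ok
  [5] x  {1,2}  => 2  1->2 ok
  [6] x  {1,2}  => 1  2->1 ok
  [7] x  {1,2}  => 2  1->2 ok
  [8] x  {1,2}  => 1  2->1 ok
  [9] y  {0}  => 0  1->0 ok
  [10] x  {1,2}  => 2  0->2 ok
  [11] y  {0}  => 0  2->0 ok
  [12] x  {1,2}  => 2  0->2 ok
  [13] x  {1,2}  => 1  2->1 ok
  [14] y  {0}  => 0  1->0 ok
  [15] x  {1,2}  => 1  0->1 ok
  [16] y  {0}  => 0  1->0 ok
  [17] x  {1,2}  => 1  0->1 ok
  [18] y  {0}  => 0  1->0 ok
  [19] x  {1,2}  => 2  0->2 ok
  [20] x  {1,2}  => 1  2->1 ok
  [21] x  {1,2}  => 2  1->2 ok
  [22] x  {1,2}  => 1  2->1 ok
  [23] y  {0}  => 0  1->0 ok
  [24] x  {1,2}  => 2  0->2 ok
  [25] y  {0}  => 0  2->0 ok
  [26] x  {1,2}  => 2  0->2 ok

0,2,0,2,1,2,1,2,1,0,2,0,2,1,0,1,0,1,0,2,1,2,1,0,2,0,2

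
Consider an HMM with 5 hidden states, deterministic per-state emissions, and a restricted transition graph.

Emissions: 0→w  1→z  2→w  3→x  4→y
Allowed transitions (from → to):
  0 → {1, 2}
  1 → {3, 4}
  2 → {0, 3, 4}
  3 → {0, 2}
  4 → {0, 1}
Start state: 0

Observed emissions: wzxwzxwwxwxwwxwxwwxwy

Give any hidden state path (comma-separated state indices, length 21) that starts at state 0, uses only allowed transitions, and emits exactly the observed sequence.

  0: obs=w cand={0,2} pick 0 [start]
  1: obs=z cand={1} pick 1 [0->1 ok]
  2: obs=x cand={3} pick 3 [1->3 ok]
  3: obs=w cand={0,2} pick 0 [3->0 ok]
  4: obs=z cand={1} pick 1 [0->1 ok]
  5: obs=x cand={3} pick 3 [1->3 ok]
  6: obs=w cand={0,2} pick 0 [3->0 ok]
  7: obs=w cand={0,2} pick 2 [0->2 ok]
  8: obs=x cand={3} pick 3 [2->3 ok]
  9: obs=w cand={0,2} pick 2 [3->2 ok]
  10: obs=x cand={3} pick 3 [2->3 ok]
  11: obs=w cand={0,2} pick 0 [3->0 ok]
  12: obs=w cand={0,2} pick 2 [0->2 ok]
  13: obs=x cand={3} pick 3 [2->3 ok]
  14: obs=w cand={0,2} pick 2 [3->2 ok]
  15: obs=x cand={3} pick 3 [2->3 ok]
  16: obs=w cand={0,2} pick 0 [3->0 ok]
  17: obs=w cand={0,2} pick 2 [0->2 ok]
  18: obs=x cand={3} pick 3 [2->3 ok]
  19: obs=w cand={0,2} pick 2 [3->2 ok]
  20: obs=y cand={4} pick 4 [2->4 ok]

0,1,3,0,1,3,0,2,3,2,3,0,2,3,2,3,0,2,3,2,4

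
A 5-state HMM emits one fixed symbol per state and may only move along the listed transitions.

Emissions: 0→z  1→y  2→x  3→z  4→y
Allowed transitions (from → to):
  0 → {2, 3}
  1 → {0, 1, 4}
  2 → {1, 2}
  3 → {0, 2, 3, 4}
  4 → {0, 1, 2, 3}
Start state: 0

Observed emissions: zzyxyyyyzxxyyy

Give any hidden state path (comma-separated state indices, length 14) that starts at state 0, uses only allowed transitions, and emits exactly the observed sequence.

0,3,4,2,1,4,1,4,3,2,2,1,4,1

  t0 'z' -> {0,3}, take 0 (start)
  t1 'z' -> {0,3}, take 3 (0->3 ok)
  t2 'y' -> {1,4}, take 4 (3->4 ok)
  t3 'x' -> {2}, take 2 (4->2 ok)
  t4 'y' -> {1,4}, take 1 (2->1 ok)
  t5 'y' -> {1,4}, take 4 (1->4 ok)
  t6 'y' -> {1,4}, take 1 (4->1 ok)
  t7 'y' -> {1,4}, take 4 (1->4 ok)
  t8 'z' -> {0,3}, take 3 (4->3 ok)
  t9 'x' -> {2}, take 2 (3->2 ok)
  t10 'x' -> {2}, take 2 (2->2 ok)
  t11 'y' -> {1,4}, take 1 (2->1 ok)
  t12 'y' -> {1,4}, take 4 (1->4 ok)
  t13 'y' -> {1,4}, take 1 (4->1 ok)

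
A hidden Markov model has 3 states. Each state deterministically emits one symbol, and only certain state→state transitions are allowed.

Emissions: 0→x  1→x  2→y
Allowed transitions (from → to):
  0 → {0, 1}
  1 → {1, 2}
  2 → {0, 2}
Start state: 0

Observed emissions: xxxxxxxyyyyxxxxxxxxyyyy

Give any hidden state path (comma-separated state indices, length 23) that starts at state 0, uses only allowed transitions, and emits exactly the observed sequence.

0,0,1,1,1,1,1,2,2,2,2,0,0,0,0,0,1,1,1,2,2,2,2

  0: obs=x cand={0,1} pick 0 [start]
  1: obs=x cand={0,1} pick 0 [0->0 ok]
  2: obs=x cand={0,1} pick 1 [0->1 ok]
  3: obs=x cand={0,1} pick 1 [1->1 ok]
  4: obs=x cand={0,1} pick 1 [1->1 ok]
  5: obs=x cand={0,1} pick 1 [1->1 ok]
  6: obs=x cand={0,1} pick 1 [1->1 ok]
  7: obs=y cand={2} pick 2 [1->2 ok]
  8: obs=y cand={2} pick 2 [2->2 ok]
  9: obs=y cand={2} pick 2 [2->2 ok]
  10: obs=y cand={2} pick 2 [2->2 ok]
  11: obs=x cand={0,1} pick 0 [2->0 ok]
  12: obs=x cand={0,1} pick 0 [0->0 ok]
  13: obs=x cand={0,1} pick 0 [0->0 ok]
  14: obs=x cand={0,1} pick 0 [0->0 ok]
  15: obs=x cand={0,1} pick 0 [0->0 ok]
  16: obs=x cand={0,1} pick 1 [0->1 ok]
  17: obs=x cand={0,1} pick 1 [1->1 ok]
  18: obs=x cand={0,1} pick 1 [1->1 ok]
  19: obs=y cand={2} pick 2 [1->2 ok]
  20: obs=y cand={2} pick 2 [2->2 ok]
  21: obs=y cand={2} pick 2 [2->2 ok]
  22: obs=y cand={2} pick 2 [2->2 ok]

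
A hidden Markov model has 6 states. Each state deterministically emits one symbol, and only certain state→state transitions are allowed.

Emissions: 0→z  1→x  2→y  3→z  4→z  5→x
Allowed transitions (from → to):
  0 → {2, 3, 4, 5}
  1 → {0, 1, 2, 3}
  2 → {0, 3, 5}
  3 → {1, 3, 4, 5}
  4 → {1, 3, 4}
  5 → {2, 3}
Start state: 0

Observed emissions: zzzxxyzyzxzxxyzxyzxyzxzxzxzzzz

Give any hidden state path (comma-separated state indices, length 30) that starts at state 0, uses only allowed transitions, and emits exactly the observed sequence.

  pos 0: z in {0,3,4}, choose 0; start
  pos 1: z in {0,3,4}, choose 3; 0->3 ok
  pos 2: z in {0,3,4}, choose 4; 3->4 ok
  pos 3: x in {1,5}, choose 1; 4->1 ok
  pos 4: x in {1,5}, choose 1; 1->1 ok
  pos 5: y in {2}, choose 2; 1->2 ok
  pos 6: z in {0,3,4}, choose 0; 2->0 ok
  pos 7: y in {2}, choose 2; 0->2 ok
  pos 8: z in {0,3,4}, choose 0; 2->0 ok
  pos 9: x in {1,5}, choose 5; 0->5 ok
  pos 10: z in {0,3,4}, choose 3; 5->3 ok
  pos 11: x in {1,5}, choose 1; 3->1 ok
  pos 12: x in {1,5}, choose 1; 1->1 ok
  pos 13: y in {2}, choose 2; 1->2 ok
  pos 14: z in {0,3,4}, choose 3; 2->3 ok
  pos 15: x in {1,5}, choose 1; 3->1 ok
  pos 16: y in {2}, choose 2; 1->2 ok
  pos 17: z in {0,3,4}, choose 3; 2->3 ok
  pos 18: x in {1,5}, choose 1; 3->1 ok
  pos 19: y in {2}, choose 2; 1->2 ok
  pos 20: z in {0,3,4}, choose 0; 2->0 ok
  pos 21: x in {1,5}, choose 5; 0->5 ok
  pos 22: z in {0,3,4}, choose 3; 5->3 ok
  pos 23: x in {1,5}, choose 5; 3->5 ok
  pos 24: z in {0,3,4}, choose 3; 5->3 ok
  pos 25: x in {1,5}, choose 1; 3->1 ok
  pos 26: z in {0,3,4}, choose 0; 1->0 ok
  pos 27: z in {0,3,4}, choose 3; 0->3 ok
  pos 28: z in {0,3,4}, choose 3; 3->3 ok
  pos 29: z in {0,3,4}, choose 4; 3->4 ok

0,3,4,1,1,2,0,2,0,5,3,1,1,2,3,1,2,3,1,2,0,5,3,5,3,1,0,3,3,4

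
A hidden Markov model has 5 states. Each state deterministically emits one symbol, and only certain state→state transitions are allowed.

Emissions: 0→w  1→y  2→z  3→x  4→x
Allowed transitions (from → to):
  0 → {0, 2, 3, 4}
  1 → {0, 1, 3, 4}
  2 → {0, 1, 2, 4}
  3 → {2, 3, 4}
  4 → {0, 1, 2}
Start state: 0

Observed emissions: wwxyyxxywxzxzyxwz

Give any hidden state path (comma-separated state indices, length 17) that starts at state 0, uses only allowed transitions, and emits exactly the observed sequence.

  0: obs=w cand={0} pick 0 [start]
  1: obs=w cand={0} pick 0 [0->0 ok]
  2: obs=x cand={3,4} pick 4 [0->4 ok]
  3: obs=y cand={1} pick 1 [4->1 ok]
  4: obs=y cand={1} pick 1 [1->1 ok]
  5: obs=x cand={3,4} pick 3 [1->3 ok]
  6: obs=x cand={3,4} pick 4 [3->4 ok]
  7: obs=y cand={1} pick 1 [4->1 ok]
  8: obs=w cand={0} pick 0 [1->0 ok]
  9: obs=x cand={3,4} pick 3 [0->3 ok]
  10: obs=z cand={2} pick 2 [3->2 ok]
  11: obs=x cand={3,4} pick 4 [2->4 ok]
  12: obs=z cand={2} pick 2 [4->2 ok]
  13: obs=y cand={1} pick 1 [2->1 ok]
  14: obs=x cand={3,4} pick 4 [1->4 ok]
  15: obs=w cand={0} pick 0 [4->0 ok]
  16: obs=z cand={2} pick 2 [0->2 ok]

0,0,4,1,1,3,4,1,0,3,2,4,2,1,4,0,2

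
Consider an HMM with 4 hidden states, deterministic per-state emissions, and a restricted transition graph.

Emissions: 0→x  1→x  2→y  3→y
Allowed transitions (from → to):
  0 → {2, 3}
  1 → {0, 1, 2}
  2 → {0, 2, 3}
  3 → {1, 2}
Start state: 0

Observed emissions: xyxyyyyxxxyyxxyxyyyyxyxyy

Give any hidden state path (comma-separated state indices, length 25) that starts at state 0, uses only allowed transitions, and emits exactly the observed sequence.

  [0] x  {0,1}  => 0  start
  [1] y  {2,3}  => 3  0->3 ok
  [2] x  {0,1}  => 1  3->1 ok
  [3] y  {2,3}  => 2  1->2 ok
  [4] y  {2,3}  => 2  2->2 ok
  [5] y  {2,3}  => 2  2->2 ok
  [6] y  {2,3}  => 3  2->3 ok
  [7] x  {0,1}  => 1  3->1 ok
  [8] x  {0,1}  => 1  1->1 ok
  [9] x  {0,1}  => 1  1->1 ok
  [10] y  {2,3}  => 2  1->2 ok
  [11] y  {2,3}  => 3  2->3 ok
  [12] x  {0,1}  => 1  3->1 ok
  [13] x  {0,1}  => 1  1->1 ok
  [14] y  {2,3}  => 2  1->2 ok
  [15] x  {0,1}  => 0  2->0 ok
  [16] y  {2,3}  => 2  0->2 ok
  [17] y  {2,3}  => 2  2->2 ok
  [18] y  {2,3}  => 3  2->3 ok
  [19] y  {2,3}  => 2  3->2 ok
  [20] x  {0,1}  => 0  2->0 ok
  [21] y  {2,3}  => 2  0->2 ok
  [22] x  {0,1}  => 0  2->0 ok
  [23] y  {2,3}  => 3  0->3 ok
  [24] y  {2,3}  => 2  3->2 ok

0,3,1,2,2,2,3,1,1,1,2,3,1,1,2,0,2,2,3,2,0,2,0,3,2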